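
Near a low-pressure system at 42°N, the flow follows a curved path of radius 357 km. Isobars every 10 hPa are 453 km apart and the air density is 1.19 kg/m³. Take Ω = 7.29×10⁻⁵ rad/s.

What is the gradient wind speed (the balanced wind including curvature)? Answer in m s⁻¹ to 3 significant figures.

Coriolis parameter at 42°N:
f = 2Ω sin φ = 2 × 7.29×10⁻⁵ × sin 42° = 9.76×10⁻⁵ s⁻¹
Pressure gradient: |∂P/∂n| = 1000 Pa / 453000 m = 2.21×10⁻³ Pa/m
Geostrophic speed: V_g = |∂P/∂n|/(fρ) = 2.21×10⁻³/(9.76×10⁻⁵ × 1.19) = 19.0 m/s
Around a low, centrifugal force acts outward with Coriolis, so pressure-gradient force balances both:
(1/ρ)|∂P/∂n| = fV + V²/R  →  V² + fR·V − fR·V_g = 0
With fR = 9.76×10⁻⁵ × 357×10³ m = 34.8 m/s:
V = [−fR + √((fR)² + 4 fR V_g)]/2 = [−34.8 + √(34.8² + 4×34.8×19)]/2 = 13.7 m/s
Subgeostrophic (V < V_g = 19 m/s), as expected around a low.

13.7 m s⁻¹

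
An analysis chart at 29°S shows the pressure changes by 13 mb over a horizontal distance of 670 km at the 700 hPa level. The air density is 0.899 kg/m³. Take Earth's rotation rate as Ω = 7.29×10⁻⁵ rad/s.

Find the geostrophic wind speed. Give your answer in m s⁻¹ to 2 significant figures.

Coriolis parameter at 29°S:
f = 2Ω sin φ = 2 × 7.29×10⁻⁵ × sin 29° = 7.07×10⁻⁵ s⁻¹
Pressure gradient: |∂P/∂n| = 1300 Pa / 670000 m = 1.94×10⁻³ Pa/m
Geostrophic balance (pressure-gradient force = Coriolis force):
V_g = (1/(fρ)) |∂P/∂n| = 1.94×10⁻³ / (7.07×10⁻⁵ × 0.899) = 30.5 m/s

31 m s⁻¹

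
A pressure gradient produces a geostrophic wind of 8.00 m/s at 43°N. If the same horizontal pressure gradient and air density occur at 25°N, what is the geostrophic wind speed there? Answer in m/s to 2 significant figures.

With the same pressure gradient and density, V_g ∝ 1/f ∝ 1/sin φ.
V₂ = V₁ · sin φ₁ / sin φ₂ = 8.00 × sin 43° / sin 25°
V₂ = 8.00 × 0.6820/0.4226 = 13 m/s

13 m/s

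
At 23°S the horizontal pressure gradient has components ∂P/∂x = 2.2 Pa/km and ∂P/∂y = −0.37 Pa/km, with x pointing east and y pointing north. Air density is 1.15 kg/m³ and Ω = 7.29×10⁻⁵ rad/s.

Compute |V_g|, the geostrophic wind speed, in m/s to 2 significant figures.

34 m/s

Coriolis parameter at 23°S:
f = 2Ω sin φ = 2 × 7.29×10⁻⁵ × sin 23° = 5.70×10⁻⁵ s⁻¹
In the Southern Hemisphere f is negative: f = −5.70×10⁻⁵ s⁻¹.
Component geostrophic relations (x east, y north):
u_g = −(1/(fρ)) ∂P/∂y,  v_g = (1/(fρ)) ∂P/∂x
u_g = −(−0.37×10⁻³)/(−5.70×10⁻⁵ × 1.15) = −5.65 m/s;  v_g = (2.2×10⁻³)/(−5.70×10⁻⁵ × 1.15) = −33.6 m/s
|V_g| = √(u_g² + v_g²) = 34.1 m/s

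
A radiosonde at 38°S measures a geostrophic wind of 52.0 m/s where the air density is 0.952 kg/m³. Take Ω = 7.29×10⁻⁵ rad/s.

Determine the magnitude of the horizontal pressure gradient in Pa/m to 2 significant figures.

Coriolis parameter at 38°S:
f = 2Ω sin φ = 2 × 7.29×10⁻⁵ × sin 38° = 8.98×10⁻⁵ s⁻¹
Geostrophic balance rearranged: |∂P/∂n| = f ρ V_g
|∂P/∂n| = 8.98×10⁻⁵ × 0.952 × 52.0 = 4.44×10⁻³ Pa/m

4.4×10⁻³ Pa/m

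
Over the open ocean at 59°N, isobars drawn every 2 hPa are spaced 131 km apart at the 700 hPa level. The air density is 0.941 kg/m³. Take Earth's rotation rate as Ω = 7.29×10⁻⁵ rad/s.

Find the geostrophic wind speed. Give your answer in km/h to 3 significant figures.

Coriolis parameter at 59°N:
f = 2Ω sin φ = 2 × 7.29×10⁻⁵ × sin 59° = 1.25×10⁻⁴ s⁻¹
Pressure gradient: |∂P/∂n| = 200 Pa / 131000 m = 1.53×10⁻³ Pa/m
Geostrophic balance (pressure-gradient force = Coriolis force):
V_g = (1/(fρ)) |∂P/∂n| = 1.53×10⁻³ / (1.25×10⁻⁴ × 0.941) = 13.0 m/s
Converting: 13.0 m/s × 3.6 = 46.7 km/h

46.7 km/h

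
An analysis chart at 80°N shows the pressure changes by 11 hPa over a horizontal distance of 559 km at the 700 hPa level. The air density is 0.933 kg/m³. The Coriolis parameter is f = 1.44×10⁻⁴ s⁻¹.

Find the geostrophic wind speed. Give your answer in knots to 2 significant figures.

Pressure gradient: |∂P/∂n| = 1100 Pa / 559000 m = 1.97×10⁻³ Pa/m
Geostrophic balance (pressure-gradient force = Coriolis force):
V_g = (1/(fρ)) |∂P/∂n| = 1.97×10⁻³ / (1.44×10⁻⁴ × 0.933) = 14.6 m/s
Converting: 14.6 m/s × 1.944 = 28 knots

28 knots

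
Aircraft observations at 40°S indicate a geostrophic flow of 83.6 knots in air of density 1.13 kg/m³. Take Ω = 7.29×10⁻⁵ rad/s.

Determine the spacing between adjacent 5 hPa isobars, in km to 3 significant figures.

110 km

Coriolis parameter at 40°S:
f = 2Ω sin φ = 2 × 7.29×10⁻⁵ × sin 40° = 9.37×10⁻⁵ s⁻¹
Wind speed in SI: 83.6 knots = 43.0 m/s
Geostrophic balance rearranged: |∂P/∂n| = f ρ V_g
|∂P/∂n| = 9.37×10⁻⁵ × 1.13 × 43.0 = 4.55×10⁻³ Pa/m
Isobar spacing: Δn = ΔP/|∂P/∂n| = 500 Pa / 4.55×10⁻³ Pa/m = 109780 m ≈ 110 km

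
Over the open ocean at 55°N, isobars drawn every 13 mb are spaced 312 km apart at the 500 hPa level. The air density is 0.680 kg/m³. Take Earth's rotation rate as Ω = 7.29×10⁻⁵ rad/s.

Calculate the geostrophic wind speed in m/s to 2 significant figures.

Coriolis parameter at 55°N:
f = 2Ω sin φ = 2 × 7.29×10⁻⁵ × sin 55° = 1.19×10⁻⁴ s⁻¹
Pressure gradient: |∂P/∂n| = 1300 Pa / 312000 m = 4.17×10⁻³ Pa/m
Geostrophic balance (pressure-gradient force = Coriolis force):
V_g = (1/(fρ)) |∂P/∂n| = 4.17×10⁻³ / (1.19×10⁻⁴ × 0.680) = 51.3 m/s

51 m/s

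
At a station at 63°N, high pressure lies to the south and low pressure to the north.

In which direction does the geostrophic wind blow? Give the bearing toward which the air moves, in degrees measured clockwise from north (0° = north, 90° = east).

The pressure-gradient force points toward the north (bearing 000°).
Geostrophic balance: in the Northern Hemisphere the Coriolis force deflects motion to the right, so the geostrophic wind blows 90° to the right of the pressure-gradient force (low pressure on the left).
Rotating 000° by 90° clockwise gives 090° — the wind blows toward the east.

090°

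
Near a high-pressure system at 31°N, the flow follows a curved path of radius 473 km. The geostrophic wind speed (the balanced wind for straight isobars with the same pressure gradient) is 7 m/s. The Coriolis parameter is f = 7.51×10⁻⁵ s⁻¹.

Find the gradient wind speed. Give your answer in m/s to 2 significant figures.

Around a high, pressure-gradient force acts outward with centrifugal, so Coriolis balances both:
fV = (1/ρ)|∂P/∂n| + V²/R  →  V² − fR·V + fR·V_g = 0
With fR = 7.51×10⁻⁵ × 473×10³ m = 35.5 m/s:
V = [fR − √((fR)² − 4 fR V_g)]/2 = [35.5 − √(35.5² − 4×35.5×7)]/2 = 9.59 m/s
Supergeostrophic (V > V_g = 7 m/s), as expected around a high.

9.6 m/s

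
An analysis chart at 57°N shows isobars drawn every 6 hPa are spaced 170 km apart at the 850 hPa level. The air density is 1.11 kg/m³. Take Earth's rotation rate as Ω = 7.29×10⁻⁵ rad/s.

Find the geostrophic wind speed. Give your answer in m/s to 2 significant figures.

26 m/s

Coriolis parameter at 57°N:
f = 2Ω sin φ = 2 × 7.29×10⁻⁵ × sin 57° = 1.22×10⁻⁴ s⁻¹
Pressure gradient: |∂P/∂n| = 600 Pa / 170000 m = 3.53×10⁻³ Pa/m
Geostrophic balance (pressure-gradient force = Coriolis force):
V_g = (1/(fρ)) |∂P/∂n| = 3.53×10⁻³ / (1.22×10⁻⁴ × 1.11) = 26.0 m/s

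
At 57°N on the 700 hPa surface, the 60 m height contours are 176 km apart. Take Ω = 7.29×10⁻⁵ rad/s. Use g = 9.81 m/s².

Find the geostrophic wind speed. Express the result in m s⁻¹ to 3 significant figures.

27.4 m s⁻¹

Coriolis parameter at 57°N:
f = 2Ω sin φ = 2 × 7.29×10⁻⁵ × sin 57° = 1.22×10⁻⁴ s⁻¹
Height gradient: |∂Z/∂n| = 60 m / 176000 m = 3.41×10⁻⁴
On a pressure surface, geostrophic balance gives V_g = (g/f)|∂Z/∂n|:
V_g = 9.81 × 3.41×10⁻⁴ / 1.22×10⁻⁴ = 27.4 m/s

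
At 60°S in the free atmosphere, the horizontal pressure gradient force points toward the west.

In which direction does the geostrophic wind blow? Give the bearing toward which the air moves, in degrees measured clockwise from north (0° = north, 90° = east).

180°

The pressure-gradient force points toward the west (bearing 270°).
Geostrophic balance: in the Southern Hemisphere the Coriolis force deflects motion to the left, so the geostrophic wind blows 90° to the left of the pressure-gradient force (low pressure on the right).
Rotating 270° by 90° counterclockwise gives 180° — the wind blows toward the south.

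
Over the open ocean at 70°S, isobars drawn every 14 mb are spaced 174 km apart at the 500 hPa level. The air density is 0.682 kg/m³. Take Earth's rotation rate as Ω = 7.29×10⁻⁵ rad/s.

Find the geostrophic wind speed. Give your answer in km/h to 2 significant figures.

Coriolis parameter at 70°S:
f = 2Ω sin φ = 2 × 7.29×10⁻⁵ × sin 70° = 1.37×10⁻⁴ s⁻¹
Pressure gradient: |∂P/∂n| = 1400 Pa / 174000 m = 8.05×10⁻³ Pa/m
Geostrophic balance (pressure-gradient force = Coriolis force):
V_g = (1/(fρ)) |∂P/∂n| = 8.05×10⁻³ / (1.37×10⁻⁴ × 0.682) = 86.1 m/s
Converting: 86.1 m/s × 3.6 = 310 km/h

310 km/h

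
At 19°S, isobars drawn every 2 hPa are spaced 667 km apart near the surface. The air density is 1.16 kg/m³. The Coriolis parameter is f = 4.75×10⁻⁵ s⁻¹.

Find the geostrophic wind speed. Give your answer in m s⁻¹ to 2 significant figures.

5.4 m s⁻¹

Pressure gradient: |∂P/∂n| = 200 Pa / 667000 m = 3.00×10⁻⁴ Pa/m
Geostrophic balance (pressure-gradient force = Coriolis force):
V_g = (1/(fρ)) |∂P/∂n| = 3.00×10⁻⁴ / (4.75×10⁻⁵ × 1.16) = 5.44 m/s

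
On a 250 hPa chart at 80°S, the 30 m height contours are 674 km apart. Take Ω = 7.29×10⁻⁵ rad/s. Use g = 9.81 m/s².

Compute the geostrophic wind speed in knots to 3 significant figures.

Coriolis parameter at 80°S:
f = 2Ω sin φ = 2 × 7.29×10⁻⁵ × sin 80° = 1.44×10⁻⁴ s⁻¹
Height gradient: |∂Z/∂n| = 30 m / 674000 m = 4.45×10⁻⁵
On a pressure surface, geostrophic balance gives V_g = (g/f)|∂Z/∂n|:
V_g = 9.81 × 4.45×10⁻⁵ / 1.44×10⁻⁴ = 3.04 m/s
Converting: 3.04 m/s × 1.944 = 5.91 knots

5.91 knots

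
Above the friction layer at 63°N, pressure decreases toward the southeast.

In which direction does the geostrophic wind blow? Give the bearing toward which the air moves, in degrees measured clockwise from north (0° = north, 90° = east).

225°

The pressure-gradient force points toward the southeast (bearing 135°).
Geostrophic balance: in the Northern Hemisphere the Coriolis force deflects motion to the right, so the geostrophic wind blows 90° to the right of the pressure-gradient force (low pressure on the left).
Rotating 135° by 90° clockwise gives 225° — the wind blows toward the southwest.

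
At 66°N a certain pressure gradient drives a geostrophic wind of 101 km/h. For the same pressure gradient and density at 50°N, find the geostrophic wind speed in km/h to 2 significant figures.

120 km/h

With the same pressure gradient and density, V_g ∝ 1/f ∝ 1/sin φ.
V₂ = V₁ · sin φ₁ / sin φ₂ = 101 × sin 66° / sin 50°
V₂ = 101 × 0.9135/0.7660 = 120 km/h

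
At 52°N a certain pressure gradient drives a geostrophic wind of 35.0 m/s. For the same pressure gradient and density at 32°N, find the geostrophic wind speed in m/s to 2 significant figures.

52 m/s

With the same pressure gradient and density, V_g ∝ 1/f ∝ 1/sin φ.
V₂ = V₁ · sin φ₁ / sin φ₂ = 35.0 × sin 52° / sin 32°
V₂ = 35.0 × 0.7880/0.5299 = 52 m/s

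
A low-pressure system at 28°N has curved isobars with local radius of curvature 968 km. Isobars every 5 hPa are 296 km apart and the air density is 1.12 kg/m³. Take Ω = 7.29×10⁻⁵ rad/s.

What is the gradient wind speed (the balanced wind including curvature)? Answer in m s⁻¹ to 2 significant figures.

17 m s⁻¹

Coriolis parameter at 28°N:
f = 2Ω sin φ = 2 × 7.29×10⁻⁵ × sin 28° = 6.84×10⁻⁵ s⁻¹
Pressure gradient: |∂P/∂n| = 500 Pa / 296000 m = 1.69×10⁻³ Pa/m
Geostrophic speed: V_g = |∂P/∂n|/(fρ) = 1.69×10⁻³/(6.84×10⁻⁵ × 1.12) = 22.0 m/s
Around a low, centrifugal force acts outward with Coriolis, so pressure-gradient force balances both:
(1/ρ)|∂P/∂n| = fV + V²/R  →  V² + fR·V − fR·V_g = 0
With fR = 6.84×10⁻⁵ × 968×10³ m = 66.3 m/s:
V = [−fR + √((fR)² + 4 fR V_g)]/2 = [−66.3 + √(66.3² + 4×66.3×22)]/2 = 17.4 m/s
Subgeostrophic (V < V_g = 22 m/s), as expected around a low.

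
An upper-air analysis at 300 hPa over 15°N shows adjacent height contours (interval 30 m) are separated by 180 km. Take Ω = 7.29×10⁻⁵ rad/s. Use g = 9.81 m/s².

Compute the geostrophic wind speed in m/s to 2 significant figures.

Coriolis parameter at 15°N:
f = 2Ω sin φ = 2 × 7.29×10⁻⁵ × sin 15° = 3.77×10⁻⁵ s⁻¹
Height gradient: |∂Z/∂n| = 30 m / 180000 m = 1.67×10⁻⁴
On a pressure surface, geostrophic balance gives V_g = (g/f)|∂Z/∂n|:
V_g = 9.81 × 1.67×10⁻⁴ / 3.77×10⁻⁵ = 43.3 m/s

43 m/s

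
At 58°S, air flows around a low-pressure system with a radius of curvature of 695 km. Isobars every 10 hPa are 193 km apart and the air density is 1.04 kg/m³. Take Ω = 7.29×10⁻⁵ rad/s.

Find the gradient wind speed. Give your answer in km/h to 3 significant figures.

Coriolis parameter at 58°S:
f = 2Ω sin φ = 2 × 7.29×10⁻⁵ × sin 58° = 1.24×10⁻⁴ s⁻¹
Pressure gradient: |∂P/∂n| = 1000 Pa / 193000 m = 5.18×10⁻³ Pa/m
Geostrophic speed: V_g = |∂P/∂n|/(fρ) = 5.18×10⁻³/(1.24×10⁻⁴ × 1.04) = 40.3 m/s
Around a low, centrifugal force acts outward with Coriolis, so pressure-gradient force balances both:
(1/ρ)|∂P/∂n| = fV + V²/R  →  V² + fR·V − fR·V_g = 0
With fR = 1.24×10⁻⁴ × 695×10³ m = 85.9 m/s:
V = [−fR + √((fR)² + 4 fR V_g)]/2 = [−85.9 + √(85.9² + 4×85.9×40.3)]/2 = 29.9 m/s
Subgeostrophic (V < V_g = 40.3 m/s), as expected around a low.
Converting: 29.9 m/s × 3.6 = 108 km/h

108 km/h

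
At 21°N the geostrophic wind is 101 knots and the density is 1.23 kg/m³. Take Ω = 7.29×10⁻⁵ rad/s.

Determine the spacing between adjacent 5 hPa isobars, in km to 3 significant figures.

150 km

Coriolis parameter at 21°N:
f = 2Ω sin φ = 2 × 7.29×10⁻⁵ × sin 21° = 5.23×10⁻⁵ s⁻¹
Wind speed in SI: 101 knots = 52.0 m/s
Geostrophic balance rearranged: |∂P/∂n| = f ρ V_g
|∂P/∂n| = 5.23×10⁻⁵ × 1.23 × 52.0 = 3.34×10⁻³ Pa/m
Isobar spacing: Δn = ΔP/|∂P/∂n| = 500 Pa / 3.34×10⁻³ Pa/m = 149733 m ≈ 150 km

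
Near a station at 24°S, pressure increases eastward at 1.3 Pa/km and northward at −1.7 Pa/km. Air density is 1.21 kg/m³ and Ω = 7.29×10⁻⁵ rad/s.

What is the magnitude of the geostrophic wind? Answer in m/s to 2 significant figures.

30 m/s

Coriolis parameter at 24°S:
f = 2Ω sin φ = 2 × 7.29×10⁻⁵ × sin 24° = 5.93×10⁻⁵ s⁻¹
In the Southern Hemisphere f is negative: f = −5.93×10⁻⁵ s⁻¹.
Component geostrophic relations (x east, y north):
u_g = −(1/(fρ)) ∂P/∂y,  v_g = (1/(fρ)) ∂P/∂x
u_g = −(−1.7×10⁻³)/(−5.93×10⁻⁵ × 1.21) = −23.7 m/s;  v_g = (1.3×10⁻³)/(−5.93×10⁻⁵ × 1.21) = −18.1 m/s
|V_g| = √(u_g² + v_g²) = 29.8 m/s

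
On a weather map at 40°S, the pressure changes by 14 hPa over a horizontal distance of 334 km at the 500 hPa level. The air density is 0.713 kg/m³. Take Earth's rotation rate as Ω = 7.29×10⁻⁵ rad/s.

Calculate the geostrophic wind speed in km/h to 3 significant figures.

Coriolis parameter at 40°S:
f = 2Ω sin φ = 2 × 7.29×10⁻⁵ × sin 40° = 9.37×10⁻⁵ s⁻¹
Pressure gradient: |∂P/∂n| = 1400 Pa / 334000 m = 4.19×10⁻³ Pa/m
Geostrophic balance (pressure-gradient force = Coriolis force):
V_g = (1/(fρ)) |∂P/∂n| = 4.19×10⁻³ / (9.37×10⁻⁵ × 0.713) = 62.7 m/s
Converting: 62.7 m/s × 3.6 = 226 km/h

226 km/h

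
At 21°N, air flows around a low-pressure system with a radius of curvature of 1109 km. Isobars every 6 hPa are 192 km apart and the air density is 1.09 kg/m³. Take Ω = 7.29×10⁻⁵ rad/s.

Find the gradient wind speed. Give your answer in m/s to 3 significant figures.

34.4 m/s

Coriolis parameter at 21°N:
f = 2Ω sin φ = 2 × 7.29×10⁻⁵ × sin 21° = 5.23×10⁻⁵ s⁻¹
Pressure gradient: |∂P/∂n| = 600 Pa / 192000 m = 3.12×10⁻³ Pa/m
Geostrophic speed: V_g = |∂P/∂n|/(fρ) = 3.12×10⁻³/(5.23×10⁻⁵ × 1.09) = 54.9 m/s
Around a low, centrifugal force acts outward with Coriolis, so pressure-gradient force balances both:
(1/ρ)|∂P/∂n| = fV + V²/R  →  V² + fR·V − fR·V_g = 0
With fR = 5.23×10⁻⁵ × 1109×10³ m = 57.9 m/s:
V = [−fR + √((fR)² + 4 fR V_g)]/2 = [−57.9 + √(57.9² + 4×57.9×54.9)]/2 = 34.4 m/s
Subgeostrophic (V < V_g = 54.9 m/s), as expected around a low.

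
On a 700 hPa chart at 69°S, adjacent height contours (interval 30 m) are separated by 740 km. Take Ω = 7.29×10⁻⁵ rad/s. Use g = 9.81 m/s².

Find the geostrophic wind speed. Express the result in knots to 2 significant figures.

5.7 knots

Coriolis parameter at 69°S:
f = 2Ω sin φ = 2 × 7.29×10⁻⁵ × sin 69° = 1.36×10⁻⁴ s⁻¹
Height gradient: |∂Z/∂n| = 30 m / 740000 m = 4.05×10⁻⁵
On a pressure surface, geostrophic balance gives V_g = (g/f)|∂Z/∂n|:
V_g = 9.81 × 4.05×10⁻⁵ / 1.36×10⁻⁴ = 2.92 m/s
Converting: 2.92 m/s × 1.944 = 5.7 knots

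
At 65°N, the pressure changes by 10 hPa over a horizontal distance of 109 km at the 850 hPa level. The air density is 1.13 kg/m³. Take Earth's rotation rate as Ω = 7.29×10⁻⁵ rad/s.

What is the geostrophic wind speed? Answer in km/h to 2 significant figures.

Coriolis parameter at 65°N:
f = 2Ω sin φ = 2 × 7.29×10⁻⁵ × sin 65° = 1.32×10⁻⁴ s⁻¹
Pressure gradient: |∂P/∂n| = 1000 Pa / 109000 m = 9.17×10⁻³ Pa/m
Geostrophic balance (pressure-gradient force = Coriolis force):
V_g = (1/(fρ)) |∂P/∂n| = 9.17×10⁻³ / (1.32×10⁻⁴ × 1.13) = 61.4 m/s
Converting: 61.4 m/s × 3.6 = 220 km/h

220 km/h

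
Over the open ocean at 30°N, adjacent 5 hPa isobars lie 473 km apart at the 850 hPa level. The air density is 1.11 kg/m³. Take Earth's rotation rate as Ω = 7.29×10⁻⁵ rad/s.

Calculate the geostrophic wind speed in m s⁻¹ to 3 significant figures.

Coriolis parameter at 30°N:
f = 2Ω sin φ = 2 × 7.29×10⁻⁵ × sin 30° = 7.29×10⁻⁵ s⁻¹
Pressure gradient: |∂P/∂n| = 500 Pa / 473000 m = 1.06×10⁻³ Pa/m
Geostrophic balance (pressure-gradient force = Coriolis force):
V_g = (1/(fρ)) |∂P/∂n| = 1.06×10⁻³ / (7.29×10⁻⁵ × 1.11) = 13.1 m/s

13.1 m s⁻¹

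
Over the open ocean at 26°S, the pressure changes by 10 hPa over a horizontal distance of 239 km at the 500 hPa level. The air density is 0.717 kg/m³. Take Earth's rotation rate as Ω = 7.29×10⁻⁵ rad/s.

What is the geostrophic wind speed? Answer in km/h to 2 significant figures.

330 km/h

Coriolis parameter at 26°S:
f = 2Ω sin φ = 2 × 7.29×10⁻⁵ × sin 26° = 6.39×10⁻⁵ s⁻¹
Pressure gradient: |∂P/∂n| = 1000 Pa / 239000 m = 4.18×10⁻³ Pa/m
Geostrophic balance (pressure-gradient force = Coriolis force):
V_g = (1/(fρ)) |∂P/∂n| = 4.18×10⁻³ / (6.39×10⁻⁵ × 0.717) = 91.3 m/s
Converting: 91.3 m/s × 3.6 = 330 km/h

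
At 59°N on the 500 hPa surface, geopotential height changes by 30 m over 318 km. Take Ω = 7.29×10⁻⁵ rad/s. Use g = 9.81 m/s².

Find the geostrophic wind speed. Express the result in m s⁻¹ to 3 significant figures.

Coriolis parameter at 59°N:
f = 2Ω sin φ = 2 × 7.29×10⁻⁵ × sin 59° = 1.25×10⁻⁴ s⁻¹
Height gradient: |∂Z/∂n| = 30 m / 318000 m = 9.43×10⁻⁵
On a pressure surface, geostrophic balance gives V_g = (g/f)|∂Z/∂n|:
V_g = 9.81 × 9.43×10⁻⁵ / 1.25×10⁻⁴ = 7.41 m/s

7.41 m s⁻¹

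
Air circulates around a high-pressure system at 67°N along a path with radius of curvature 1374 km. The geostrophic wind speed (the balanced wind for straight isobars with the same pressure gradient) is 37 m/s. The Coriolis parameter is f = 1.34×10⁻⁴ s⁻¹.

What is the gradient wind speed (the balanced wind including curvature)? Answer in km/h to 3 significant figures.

Around a high, pressure-gradient force acts outward with centrifugal, so Coriolis balances both:
fV = (1/ρ)|∂P/∂n| + V²/R  →  V² − fR·V + fR·V_g = 0
With fR = 1.34×10⁻⁴ × 1374×10³ m = 184 m/s:
V = [fR − √((fR)² − 4 fR V_g)]/2 = [184 − √(184² − 4×184×37)]/2 = 51.3 m/s
Supergeostrophic (V > V_g = 37 m/s), as expected around a high.
Converting: 51.3 m/s × 3.6 = 185 km/h

185 km/h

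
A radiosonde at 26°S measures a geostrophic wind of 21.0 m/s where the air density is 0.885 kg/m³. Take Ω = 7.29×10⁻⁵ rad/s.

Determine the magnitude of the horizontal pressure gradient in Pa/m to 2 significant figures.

1.2×10⁻³ Pa/m

Coriolis parameter at 26°S:
f = 2Ω sin φ = 2 × 7.29×10⁻⁵ × sin 26° = 6.39×10⁻⁵ s⁻¹
Geostrophic balance rearranged: |∂P/∂n| = f ρ V_g
|∂P/∂n| = 6.39×10⁻⁵ × 0.885 × 21.0 = 1.19×10⁻³ Pa/m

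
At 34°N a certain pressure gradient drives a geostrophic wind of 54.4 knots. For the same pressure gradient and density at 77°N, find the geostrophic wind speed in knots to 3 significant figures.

31.2 knots

With the same pressure gradient and density, V_g ∝ 1/f ∝ 1/sin φ.
V₂ = V₁ · sin φ₁ / sin φ₂ = 54.4 × sin 34° / sin 77°
V₂ = 54.4 × 0.5592/0.9744 = 31.2 knots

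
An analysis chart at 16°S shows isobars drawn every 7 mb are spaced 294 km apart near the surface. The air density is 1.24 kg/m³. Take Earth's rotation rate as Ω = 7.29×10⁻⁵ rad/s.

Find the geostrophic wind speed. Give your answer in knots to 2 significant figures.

Coriolis parameter at 16°S:
f = 2Ω sin φ = 2 × 7.29×10⁻⁵ × sin 16° = 4.02×10⁻⁵ s⁻¹
Pressure gradient: |∂P/∂n| = 700 Pa / 294000 m = 2.38×10⁻³ Pa/m
Geostrophic balance (pressure-gradient force = Coriolis force):
V_g = (1/(fρ)) |∂P/∂n| = 2.38×10⁻³ / (4.02×10⁻⁵ × 1.24) = 47.8 m/s
Converting: 47.8 m/s × 1.944 = 93 knots

93 knots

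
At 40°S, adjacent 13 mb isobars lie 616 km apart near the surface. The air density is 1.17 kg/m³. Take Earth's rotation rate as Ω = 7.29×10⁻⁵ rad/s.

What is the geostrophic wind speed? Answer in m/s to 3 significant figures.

19.2 m/s

Coriolis parameter at 40°S:
f = 2Ω sin φ = 2 × 7.29×10⁻⁵ × sin 40° = 9.37×10⁻⁵ s⁻¹
Pressure gradient: |∂P/∂n| = 1300 Pa / 616000 m = 2.11×10⁻³ Pa/m
Geostrophic balance (pressure-gradient force = Coriolis force):
V_g = (1/(fρ)) |∂P/∂n| = 2.11×10⁻³ / (9.37×10⁻⁵ × 1.17) = 19.2 m/s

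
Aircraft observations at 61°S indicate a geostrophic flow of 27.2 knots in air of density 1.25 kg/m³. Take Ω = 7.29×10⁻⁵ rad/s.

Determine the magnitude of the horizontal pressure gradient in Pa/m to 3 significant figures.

Coriolis parameter at 61°S:
f = 2Ω sin φ = 2 × 7.29×10⁻⁵ × sin 61° = 1.28×10⁻⁴ s⁻¹
Wind speed in SI: 27.2 knots = 14.0 m/s
Geostrophic balance rearranged: |∂P/∂n| = f ρ V_g
|∂P/∂n| = 1.28×10⁻⁴ × 1.25 × 14.0 = 2.23×10⁻³ Pa/m

2.23×10⁻³ Pa/m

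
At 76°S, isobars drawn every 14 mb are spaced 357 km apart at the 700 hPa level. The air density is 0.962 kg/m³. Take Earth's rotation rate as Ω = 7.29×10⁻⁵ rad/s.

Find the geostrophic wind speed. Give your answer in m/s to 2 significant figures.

Coriolis parameter at 76°S:
f = 2Ω sin φ = 2 × 7.29×10⁻⁵ × sin 76° = 1.41×10⁻⁴ s⁻¹
Pressure gradient: |∂P/∂n| = 1400 Pa / 357000 m = 3.92×10⁻³ Pa/m
Geostrophic balance (pressure-gradient force = Coriolis force):
V_g = (1/(fρ)) |∂P/∂n| = 3.92×10⁻³ / (1.41×10⁻⁴ × 0.962) = 28.8 m/s

29 m/s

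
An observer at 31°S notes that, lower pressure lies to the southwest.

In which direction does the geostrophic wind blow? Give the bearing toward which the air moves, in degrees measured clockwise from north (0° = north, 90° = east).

The pressure-gradient force points toward the southwest (bearing 225°).
Geostrophic balance: in the Southern Hemisphere the Coriolis force deflects motion to the left, so the geostrophic wind blows 90° to the left of the pressure-gradient force (low pressure on the right).
Rotating 225° by 90° counterclockwise gives 135° — the wind blows toward the southeast.

135°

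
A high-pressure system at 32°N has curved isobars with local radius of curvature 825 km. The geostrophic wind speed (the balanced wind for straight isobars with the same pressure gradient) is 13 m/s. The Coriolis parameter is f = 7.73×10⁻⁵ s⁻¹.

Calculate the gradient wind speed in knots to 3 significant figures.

Around a high, pressure-gradient force acts outward with centrifugal, so Coriolis balances both:
fV = (1/ρ)|∂P/∂n| + V²/R  →  V² − fR·V + fR·V_g = 0
With fR = 7.73×10⁻⁵ × 825×10³ m = 63.8 m/s:
V = [fR − √((fR)² − 4 fR V_g)]/2 = [63.8 − √(63.8² − 4×63.8×13)]/2 = 18.2 m/s
Supergeostrophic (V > V_g = 13 m/s), as expected around a high.
Converting: 18.2 m/s × 1.944 = 35.4 knots

35.4 knots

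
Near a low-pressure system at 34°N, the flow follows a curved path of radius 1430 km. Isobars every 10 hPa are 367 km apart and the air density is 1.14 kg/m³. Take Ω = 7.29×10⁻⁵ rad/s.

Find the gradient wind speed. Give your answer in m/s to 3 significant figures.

Coriolis parameter at 34°N:
f = 2Ω sin φ = 2 × 7.29×10⁻⁵ × sin 34° = 8.15×10⁻⁵ s⁻¹
Pressure gradient: |∂P/∂n| = 1000 Pa / 367000 m = 2.72×10⁻³ Pa/m
Geostrophic speed: V_g = |∂P/∂n|/(fρ) = 2.72×10⁻³/(8.15×10⁻⁵ × 1.14) = 29.3 m/s
Around a low, centrifugal force acts outward with Coriolis, so pressure-gradient force balances both:
(1/ρ)|∂P/∂n| = fV + V²/R  →  V² + fR·V − fR·V_g = 0
With fR = 8.15×10⁻⁵ × 1430×10³ m = 117 m/s:
V = [−fR + √((fR)² + 4 fR V_g)]/2 = [−117 + √(117² + 4×117×29.3)]/2 = 24.3 m/s
Subgeostrophic (V < V_g = 29.3 m/s), as expected around a low.

24.3 m/s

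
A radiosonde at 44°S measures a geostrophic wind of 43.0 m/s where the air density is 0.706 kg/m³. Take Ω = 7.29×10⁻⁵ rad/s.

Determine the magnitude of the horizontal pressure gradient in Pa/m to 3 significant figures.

Coriolis parameter at 44°S:
f = 2Ω sin φ = 2 × 7.29×10⁻⁵ × sin 44° = 1.01×10⁻⁴ s⁻¹
Geostrophic balance rearranged: |∂P/∂n| = f ρ V_g
|∂P/∂n| = 1.01×10⁻⁴ × 0.706 × 43.0 = 3.07×10⁻³ Pa/m

3.07×10⁻³ Pa/m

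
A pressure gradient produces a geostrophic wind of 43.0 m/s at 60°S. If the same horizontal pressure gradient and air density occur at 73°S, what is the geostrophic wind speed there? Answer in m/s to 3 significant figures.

38.9 m/s

With the same pressure gradient and density, V_g ∝ 1/f ∝ 1/sin φ.
V₂ = V₁ · sin φ₁ / sin φ₂ = 43.0 × sin 60° / sin 73°
V₂ = 43.0 × 0.8660/0.9563 = 38.9 m/s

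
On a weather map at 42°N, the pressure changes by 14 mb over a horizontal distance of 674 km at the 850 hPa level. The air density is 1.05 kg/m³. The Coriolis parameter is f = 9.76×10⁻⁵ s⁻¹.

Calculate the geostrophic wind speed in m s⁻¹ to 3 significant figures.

20.3 m s⁻¹

Pressure gradient: |∂P/∂n| = 1400 Pa / 674000 m = 2.08×10⁻³ Pa/m
Geostrophic balance (pressure-gradient force = Coriolis force):
V_g = (1/(fρ)) |∂P/∂n| = 2.08×10⁻³ / (9.76×10⁻⁵ × 1.05) = 20.3 m/s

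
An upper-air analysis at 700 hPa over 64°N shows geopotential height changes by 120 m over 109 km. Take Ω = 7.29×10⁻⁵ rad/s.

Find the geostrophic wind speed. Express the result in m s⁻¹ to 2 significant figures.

Coriolis parameter at 64°N:
f = 2Ω sin φ = 2 × 7.29×10⁻⁵ × sin 64° = 1.31×10⁻⁴ s⁻¹
Height gradient: |∂Z/∂n| = 120 m / 109000 m = 1.10×10⁻³
On a pressure surface, geostrophic balance gives V_g = (g/f)|∂Z/∂n|:
V_g = 9.81 × 1.10×10⁻³ / 1.31×10⁻⁴ = 82.4 m/s

82 m s⁻¹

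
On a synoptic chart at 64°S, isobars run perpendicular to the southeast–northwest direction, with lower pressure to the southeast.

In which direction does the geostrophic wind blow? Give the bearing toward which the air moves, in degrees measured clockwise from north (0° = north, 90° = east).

The pressure-gradient force points toward the southeast (bearing 135°).
Geostrophic balance: in the Southern Hemisphere the Coriolis force deflects motion to the left, so the geostrophic wind blows 90° to the left of the pressure-gradient force (low pressure on the right).
Rotating 135° by 90° counterclockwise gives 045° — the wind blows toward the northeast.

045°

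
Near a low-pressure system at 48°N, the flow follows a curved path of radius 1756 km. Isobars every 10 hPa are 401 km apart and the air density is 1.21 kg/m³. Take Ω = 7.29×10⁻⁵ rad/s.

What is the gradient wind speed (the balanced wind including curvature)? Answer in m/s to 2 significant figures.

17 m/s

Coriolis parameter at 48°N:
f = 2Ω sin φ = 2 × 7.29×10⁻⁵ × sin 48° = 1.08×10⁻⁴ s⁻¹
Pressure gradient: |∂P/∂n| = 1000 Pa / 401000 m = 2.49×10⁻³ Pa/m
Geostrophic speed: V_g = |∂P/∂n|/(fρ) = 2.49×10⁻³/(1.08×10⁻⁴ × 1.21) = 19.0 m/s
Around a low, centrifugal force acts outward with Coriolis, so pressure-gradient force balances both:
(1/ρ)|∂P/∂n| = fV + V²/R  →  V² + fR·V − fR·V_g = 0
With fR = 1.08×10⁻⁴ × 1756×10³ m = 190 m/s:
V = [−fR + √((fR)² + 4 fR V_g)]/2 = [−190 + √(190² + 4×190×19)]/2 = 17.4 m/s
Subgeostrophic (V < V_g = 19 m/s), as expected around a low.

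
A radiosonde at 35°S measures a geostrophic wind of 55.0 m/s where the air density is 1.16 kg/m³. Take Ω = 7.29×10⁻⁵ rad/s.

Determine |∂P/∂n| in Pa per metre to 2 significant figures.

5.3×10⁻³ Pa/m

Coriolis parameter at 35°S:
f = 2Ω sin φ = 2 × 7.29×10⁻⁵ × sin 35° = 8.36×10⁻⁵ s⁻¹
Geostrophic balance rearranged: |∂P/∂n| = f ρ V_g
|∂P/∂n| = 8.36×10⁻⁵ × 1.16 × 55.0 = 5.34×10⁻³ Pa/m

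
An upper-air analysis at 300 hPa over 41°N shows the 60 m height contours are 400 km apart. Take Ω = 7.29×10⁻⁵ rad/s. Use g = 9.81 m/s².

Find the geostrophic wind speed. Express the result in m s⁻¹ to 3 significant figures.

Coriolis parameter at 41°N:
f = 2Ω sin φ = 2 × 7.29×10⁻⁵ × sin 41° = 9.57×10⁻⁵ s⁻¹
Height gradient: |∂Z/∂n| = 60 m / 400000 m = 1.50×10⁻⁴
On a pressure surface, geostrophic balance gives V_g = (g/f)|∂Z/∂n|:
V_g = 9.81 × 1.50×10⁻⁴ / 9.57×10⁻⁵ = 15.4 m/s

15.4 m s⁻¹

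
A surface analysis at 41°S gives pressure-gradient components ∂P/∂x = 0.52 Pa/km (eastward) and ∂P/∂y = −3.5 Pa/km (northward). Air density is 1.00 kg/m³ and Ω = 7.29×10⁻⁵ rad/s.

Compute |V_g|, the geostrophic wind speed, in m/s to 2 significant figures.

Coriolis parameter at 41°S:
f = 2Ω sin φ = 2 × 7.29×10⁻⁵ × sin 41° = 9.57×10⁻⁵ s⁻¹
In the Southern Hemisphere f is negative: f = −9.57×10⁻⁵ s⁻¹.
Component geostrophic relations (x east, y north):
u_g = −(1/(fρ)) ∂P/∂y,  v_g = (1/(fρ)) ∂P/∂x
u_g = −(−3.5×10⁻³)/(−9.57×10⁻⁵ × 1.00) = −36.6 m/s;  v_g = (0.52×10⁻³)/(−9.57×10⁻⁵ × 1.00) = −5.44 m/s
|V_g| = √(u_g² + v_g²) = 37.0 m/s

37 m/s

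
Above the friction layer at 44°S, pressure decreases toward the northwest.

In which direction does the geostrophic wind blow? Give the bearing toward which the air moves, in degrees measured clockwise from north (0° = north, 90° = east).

225°

The pressure-gradient force points toward the northwest (bearing 315°).
Geostrophic balance: in the Southern Hemisphere the Coriolis force deflects motion to the left, so the geostrophic wind blows 90° to the left of the pressure-gradient force (low pressure on the right).
Rotating 315° by 90° counterclockwise gives 225° — the wind blows toward the southwest.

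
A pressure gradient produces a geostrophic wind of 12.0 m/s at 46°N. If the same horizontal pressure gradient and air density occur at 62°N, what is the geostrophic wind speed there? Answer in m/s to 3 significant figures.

9.78 m/s

With the same pressure gradient and density, V_g ∝ 1/f ∝ 1/sin φ.
V₂ = V₁ · sin φ₁ / sin φ₂ = 12.0 × sin 46° / sin 62°
V₂ = 12.0 × 0.7193/0.8829 = 9.78 m/s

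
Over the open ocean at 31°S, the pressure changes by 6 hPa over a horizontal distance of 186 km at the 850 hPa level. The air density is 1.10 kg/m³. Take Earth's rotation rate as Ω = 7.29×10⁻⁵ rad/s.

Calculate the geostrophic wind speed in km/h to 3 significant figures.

141 km/h

Coriolis parameter at 31°S:
f = 2Ω sin φ = 2 × 7.29×10⁻⁵ × sin 31° = 7.51×10⁻⁵ s⁻¹
Pressure gradient: |∂P/∂n| = 600 Pa / 186000 m = 3.23×10⁻³ Pa/m
Geostrophic balance (pressure-gradient force = Coriolis force):
V_g = (1/(fρ)) |∂P/∂n| = 3.23×10⁻³ / (7.51×10⁻⁵ × 1.10) = 39.1 m/s
Converting: 39.1 m/s × 3.6 = 141 km/h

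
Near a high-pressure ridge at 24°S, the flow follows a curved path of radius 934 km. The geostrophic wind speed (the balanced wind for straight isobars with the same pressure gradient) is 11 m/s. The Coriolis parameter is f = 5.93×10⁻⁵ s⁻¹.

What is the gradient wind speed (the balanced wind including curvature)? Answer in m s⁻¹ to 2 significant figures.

Around a high, pressure-gradient force acts outward with centrifugal, so Coriolis balances both:
fV = (1/ρ)|∂P/∂n| + V²/R  →  V² − fR·V + fR·V_g = 0
With fR = 5.93×10⁻⁵ × 934×10³ m = 55.4 m/s:
V = [fR − √((fR)² − 4 fR V_g)]/2 = [55.4 − √(55.4² − 4×55.4×11)]/2 = 15.1 m/s
Supergeostrophic (V > V_g = 11 m/s), as expected around a high.

15 m s⁻¹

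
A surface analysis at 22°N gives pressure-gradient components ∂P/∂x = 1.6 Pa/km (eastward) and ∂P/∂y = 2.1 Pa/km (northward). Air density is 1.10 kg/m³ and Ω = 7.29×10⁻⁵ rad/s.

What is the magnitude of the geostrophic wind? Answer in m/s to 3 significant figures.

Coriolis parameter at 22°N:
f = 2Ω sin φ = 2 × 7.29×10⁻⁵ × sin 22° = 5.46×10⁻⁵ s⁻¹
Component geostrophic relations (x east, y north):
u_g = −(1/(fρ)) ∂P/∂y,  v_g = (1/(fρ)) ∂P/∂x
u_g = −(2.1×10⁻³)/(5.46×10⁻⁵ × 1.10) = −35.0 m/s;  v_g = (1.6×10⁻³)/(5.46×10⁻⁵ × 1.10) = 26.6 m/s
|V_g| = √(u_g² + v_g²) = 43.9 m/s

43.9 m/s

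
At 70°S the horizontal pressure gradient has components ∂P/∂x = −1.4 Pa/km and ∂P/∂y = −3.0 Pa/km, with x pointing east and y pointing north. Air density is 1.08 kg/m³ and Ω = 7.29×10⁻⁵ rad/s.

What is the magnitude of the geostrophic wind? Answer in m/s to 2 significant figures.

22 m/s

Coriolis parameter at 70°S:
f = 2Ω sin φ = 2 × 7.29×10⁻⁵ × sin 70° = 1.37×10⁻⁴ s⁻¹
In the Southern Hemisphere f is negative: f = −1.37×10⁻⁴ s⁻¹.
Component geostrophic relations (x east, y north):
u_g = −(1/(fρ)) ∂P/∂y,  v_g = (1/(fρ)) ∂P/∂x
u_g = −(−3.0×10⁻³)/(−1.37×10⁻⁴ × 1.08) = −20.3 m/s;  v_g = (−1.4×10⁻³)/(−1.37×10⁻⁴ × 1.08) = 9.46 m/s
|V_g| = √(u_g² + v_g²) = 22.4 m/s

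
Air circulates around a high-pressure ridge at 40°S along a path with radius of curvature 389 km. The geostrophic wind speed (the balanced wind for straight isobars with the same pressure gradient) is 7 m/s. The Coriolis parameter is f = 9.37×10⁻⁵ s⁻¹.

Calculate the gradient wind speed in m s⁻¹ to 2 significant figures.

9.5 m s⁻¹

Around a high, pressure-gradient force acts outward with centrifugal, so Coriolis balances both:
fV = (1/ρ)|∂P/∂n| + V²/R  →  V² − fR·V + fR·V_g = 0
With fR = 9.37×10⁻⁵ × 389×10³ m = 36.4 m/s:
V = [fR − √((fR)² − 4 fR V_g)]/2 = [36.4 − √(36.4² − 4×36.4×7)]/2 = 9.45 m/s
Supergeostrophic (V > V_g = 7 m/s), as expected around a high.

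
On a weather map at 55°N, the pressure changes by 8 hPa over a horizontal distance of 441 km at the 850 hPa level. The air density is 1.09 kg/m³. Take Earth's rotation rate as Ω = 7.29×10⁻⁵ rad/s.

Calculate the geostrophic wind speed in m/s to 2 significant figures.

14 m/s

Coriolis parameter at 55°N:
f = 2Ω sin φ = 2 × 7.29×10⁻⁵ × sin 55° = 1.19×10⁻⁴ s⁻¹
Pressure gradient: |∂P/∂n| = 800 Pa / 441000 m = 1.81×10⁻³ Pa/m
Geostrophic balance (pressure-gradient force = Coriolis force):
V_g = (1/(fρ)) |∂P/∂n| = 1.81×10⁻³ / (1.19×10⁻⁴ × 1.09) = 13.9 m/s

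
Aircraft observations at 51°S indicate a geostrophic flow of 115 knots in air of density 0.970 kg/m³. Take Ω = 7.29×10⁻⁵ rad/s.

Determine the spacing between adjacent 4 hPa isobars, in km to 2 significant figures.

62 km

Coriolis parameter at 51°S:
f = 2Ω sin φ = 2 × 7.29×10⁻⁵ × sin 51° = 1.13×10⁻⁴ s⁻¹
Wind speed in SI: 115 knots = 59.2 m/s
Geostrophic balance rearranged: |∂P/∂n| = f ρ V_g
|∂P/∂n| = 1.13×10⁻⁴ × 0.970 × 59.2 = 6.50×10⁻³ Pa/m
Isobar spacing: Δn = ΔP/|∂P/∂n| = 400 Pa / 6.50×10⁻³ Pa/m = 61517 m ≈ 62 km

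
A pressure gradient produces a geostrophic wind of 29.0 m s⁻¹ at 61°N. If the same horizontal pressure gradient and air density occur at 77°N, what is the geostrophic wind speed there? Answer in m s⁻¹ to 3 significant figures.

26.0 m s⁻¹

With the same pressure gradient and density, V_g ∝ 1/f ∝ 1/sin φ.
V₂ = V₁ · sin φ₁ / sin φ₂ = 29.0 × sin 61° / sin 77°
V₂ = 29.0 × 0.8746/0.9744 = 26.0 m s⁻¹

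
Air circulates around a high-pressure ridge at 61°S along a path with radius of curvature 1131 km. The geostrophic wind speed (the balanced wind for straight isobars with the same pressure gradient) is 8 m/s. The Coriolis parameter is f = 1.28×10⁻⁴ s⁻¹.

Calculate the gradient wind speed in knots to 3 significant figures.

Around a high, pressure-gradient force acts outward with centrifugal, so Coriolis balances both:
fV = (1/ρ)|∂P/∂n| + V²/R  →  V² − fR·V + fR·V_g = 0
With fR = 1.28×10⁻⁴ × 1131×10³ m = 145 m/s:
V = [fR − √((fR)² − 4 fR V_g)]/2 = [145 − √(145² − 4×145×8)]/2 = 8.5 m/s
Supergeostrophic (V > V_g = 8 m/s), as expected around a high.
Converting: 8.5 m/s × 1.944 = 16.5 knots

16.5 knots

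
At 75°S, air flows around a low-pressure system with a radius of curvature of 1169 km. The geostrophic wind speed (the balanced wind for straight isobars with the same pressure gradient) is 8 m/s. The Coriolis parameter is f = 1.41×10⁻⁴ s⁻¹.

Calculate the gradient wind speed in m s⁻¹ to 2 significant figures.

Around a low, centrifugal force acts outward with Coriolis, so pressure-gradient force balances both:
(1/ρ)|∂P/∂n| = fV + V²/R  →  V² + fR·V − fR·V_g = 0
With fR = 1.41×10⁻⁴ × 1169×10³ m = 165 m/s:
V = [−fR + √((fR)² + 4 fR V_g)]/2 = [−165 + √(165² + 4×165×8)]/2 = 7.65 m/s
Subgeostrophic (V < V_g = 8 m/s), as expected around a low.

7.6 m s⁻¹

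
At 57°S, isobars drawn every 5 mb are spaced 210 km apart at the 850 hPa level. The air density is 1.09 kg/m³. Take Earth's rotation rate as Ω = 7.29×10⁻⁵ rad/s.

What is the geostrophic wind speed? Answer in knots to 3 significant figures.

Coriolis parameter at 57°S:
f = 2Ω sin φ = 2 × 7.29×10⁻⁵ × sin 57° = 1.22×10⁻⁴ s⁻¹
Pressure gradient: |∂P/∂n| = 500 Pa / 210000 m = 2.38×10⁻³ Pa/m
Geostrophic balance (pressure-gradient force = Coriolis force):
V_g = (1/(fρ)) |∂P/∂n| = 2.38×10⁻³ / (1.22×10⁻⁴ × 1.09) = 17.9 m/s
Converting: 17.9 m/s × 1.944 = 34.7 knots

34.7 knots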